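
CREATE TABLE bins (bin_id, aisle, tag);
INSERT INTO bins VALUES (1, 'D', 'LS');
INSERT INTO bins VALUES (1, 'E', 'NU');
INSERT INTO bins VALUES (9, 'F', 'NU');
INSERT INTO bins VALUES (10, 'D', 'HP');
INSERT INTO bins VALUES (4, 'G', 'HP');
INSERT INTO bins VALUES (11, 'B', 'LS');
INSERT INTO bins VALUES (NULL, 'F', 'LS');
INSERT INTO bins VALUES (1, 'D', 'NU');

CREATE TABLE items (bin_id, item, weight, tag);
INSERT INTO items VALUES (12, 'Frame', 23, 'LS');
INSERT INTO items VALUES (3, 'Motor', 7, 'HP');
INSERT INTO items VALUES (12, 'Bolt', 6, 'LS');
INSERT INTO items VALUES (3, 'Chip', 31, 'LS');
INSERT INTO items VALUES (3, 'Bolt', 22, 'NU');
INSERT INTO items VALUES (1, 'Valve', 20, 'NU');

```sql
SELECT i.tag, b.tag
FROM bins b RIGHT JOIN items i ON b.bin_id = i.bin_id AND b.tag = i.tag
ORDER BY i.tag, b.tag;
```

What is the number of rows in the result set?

RIGHT JOIN keeps every row from `items`; unmatched rows get NULL for `bins`'s columns.
Matching on b.bin_id = i.bin_id AND b.tag = i.tag. A NULL in a compared column never satisfies the condition.
- b[0] bin_id=1, tag=LS → no match.
- b[1] bin_id=1, tag=NU → 1 match(es) in i → 1 row(s).
- b[2] bin_id=9, tag=NU → no match.
- b[3] bin_id=10, tag=HP → no match.
- b[4] bin_id=4, tag=HP → no match.
- b[5] bin_id=11, tag=LS → no match.
- b[6] bin_id=NULL, tag=LS → no match.
- b[7] bin_id=1, tag=NU → 1 match(es) in i → 1 row(s).
- 5 row(s) from i found no b partner → padded with NULL.
Total: 2 matched + 5 padded = 7 rows.

7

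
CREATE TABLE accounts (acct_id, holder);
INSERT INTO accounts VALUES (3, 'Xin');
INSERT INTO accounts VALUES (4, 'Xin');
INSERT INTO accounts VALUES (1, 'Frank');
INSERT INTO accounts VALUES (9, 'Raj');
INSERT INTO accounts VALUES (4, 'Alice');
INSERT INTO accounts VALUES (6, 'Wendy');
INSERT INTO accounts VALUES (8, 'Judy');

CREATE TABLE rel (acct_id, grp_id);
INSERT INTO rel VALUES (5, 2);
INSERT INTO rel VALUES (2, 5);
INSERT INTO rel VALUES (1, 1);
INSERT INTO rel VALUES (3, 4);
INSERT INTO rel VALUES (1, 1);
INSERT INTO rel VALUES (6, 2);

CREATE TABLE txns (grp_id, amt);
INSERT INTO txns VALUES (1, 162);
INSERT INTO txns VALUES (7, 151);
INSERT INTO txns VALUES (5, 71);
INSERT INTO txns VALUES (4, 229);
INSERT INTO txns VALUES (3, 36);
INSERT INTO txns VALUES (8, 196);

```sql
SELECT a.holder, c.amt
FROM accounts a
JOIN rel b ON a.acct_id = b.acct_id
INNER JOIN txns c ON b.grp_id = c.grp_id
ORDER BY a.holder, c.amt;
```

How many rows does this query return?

Step 1 — a INNER JOIN b on acct_id → 4 row(s).
Then INNER JOIN `txns c` on grp_id: keep only rows whose b.grp_id appears in c.
Result: 3 row(s).

3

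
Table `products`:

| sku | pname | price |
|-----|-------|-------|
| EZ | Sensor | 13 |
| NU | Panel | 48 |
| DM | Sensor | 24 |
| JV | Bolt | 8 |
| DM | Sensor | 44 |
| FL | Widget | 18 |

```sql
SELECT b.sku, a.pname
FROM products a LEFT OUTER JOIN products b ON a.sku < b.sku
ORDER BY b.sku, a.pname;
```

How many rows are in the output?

15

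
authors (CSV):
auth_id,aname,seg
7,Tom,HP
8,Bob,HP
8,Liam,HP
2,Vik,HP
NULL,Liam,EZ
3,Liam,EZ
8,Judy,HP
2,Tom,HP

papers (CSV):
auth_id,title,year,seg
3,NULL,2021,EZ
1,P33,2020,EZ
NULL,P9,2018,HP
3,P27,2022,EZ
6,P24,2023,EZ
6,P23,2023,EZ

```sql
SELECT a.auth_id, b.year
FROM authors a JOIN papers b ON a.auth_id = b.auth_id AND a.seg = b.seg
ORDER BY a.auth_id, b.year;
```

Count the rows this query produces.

2

INNER JOIN keeps only pairs where the ON condition holds.
Matching on a.auth_id = b.auth_id AND a.seg = b.seg. A NULL in a compared column never satisfies the condition.
- a row (auth_id=7, seg=HP): no match → dropped.
- a row (auth_id=8, seg=HP): no match → dropped.
- a row (auth_id=8, seg=HP): no match → dropped.
- a row (auth_id=2, seg=HP): no match → dropped.
- a row (auth_id=NULL, seg=EZ): no match → dropped.
- a row (auth_id=3, seg=EZ): matches 2 b row(s) → 2 output row(s).
- a row (auth_id=8, seg=HP): no match → dropped.
- a row (auth_id=2, seg=HP): no match → dropped.
Total: 2 rows.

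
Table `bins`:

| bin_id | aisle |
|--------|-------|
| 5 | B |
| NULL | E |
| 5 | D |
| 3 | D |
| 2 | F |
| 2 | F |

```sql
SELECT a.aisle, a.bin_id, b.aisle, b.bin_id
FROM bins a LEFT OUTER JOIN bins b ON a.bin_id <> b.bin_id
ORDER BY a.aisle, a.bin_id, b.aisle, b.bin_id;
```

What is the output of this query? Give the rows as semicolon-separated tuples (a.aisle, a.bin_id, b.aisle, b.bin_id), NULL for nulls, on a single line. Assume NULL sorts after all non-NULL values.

LEFT JOIN keeps every row from `bins a`; unmatched rows get NULL for `bins b`'s columns.
Matching on a.bin_id <> b.bin_id. A NULL in a compared column never satisfies the condition.
Matched pairs: 16; unmatched a rows kept: 1.

(B, 5, D, 3); (B, 5, F, 2); (B, 5, F, 2); (D, 3, B, 5); (D, 3, D, 5); (D, 3, F, 2); (D, 3, F, 2); (D, 5, D, 3); (D, 5, F, 2); (D, 5, F, 2); (E, NULL, NULL, NULL); (F, 2, B, 5); (F, 2, B, 5); (F, 2, D, 3); (F, 2, D, 3); (F, 2, D, 5); (F, 2, D, 5)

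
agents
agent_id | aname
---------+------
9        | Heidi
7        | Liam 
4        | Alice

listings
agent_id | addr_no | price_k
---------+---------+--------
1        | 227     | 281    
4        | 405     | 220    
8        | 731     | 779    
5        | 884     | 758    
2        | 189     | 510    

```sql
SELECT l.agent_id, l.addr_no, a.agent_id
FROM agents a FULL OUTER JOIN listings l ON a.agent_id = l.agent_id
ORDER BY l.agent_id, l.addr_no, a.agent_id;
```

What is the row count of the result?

7

FULL OUTER JOIN keeps every row from both sides; unmatched rows get NULL for the other side's columns.
Matching on a.agent_id = l.agent_id.
- a row (agent_id=9): no match → kept, l columns NULL.
- a row (agent_id=7): no match → kept, l columns NULL.
- a row (agent_id=4): matches 1 l row(s) → 1 output row(s).
- plus 4 unmatched l row(s), each kept with NULL a columns.
Total: 1 matched + 6 padded = 7 rows.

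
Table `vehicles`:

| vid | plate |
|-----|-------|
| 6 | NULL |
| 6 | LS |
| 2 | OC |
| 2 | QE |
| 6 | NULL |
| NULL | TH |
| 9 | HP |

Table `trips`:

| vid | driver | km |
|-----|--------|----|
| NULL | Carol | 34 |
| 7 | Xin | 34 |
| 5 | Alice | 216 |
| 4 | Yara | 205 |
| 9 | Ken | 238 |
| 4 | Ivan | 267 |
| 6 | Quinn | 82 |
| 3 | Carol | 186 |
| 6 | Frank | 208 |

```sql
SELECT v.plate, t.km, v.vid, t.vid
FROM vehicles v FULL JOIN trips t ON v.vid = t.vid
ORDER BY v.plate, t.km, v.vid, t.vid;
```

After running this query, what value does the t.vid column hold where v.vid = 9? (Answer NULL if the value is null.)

9

FULL OUTER JOIN keeps every row from both sides; unmatched rows get NULL for the other side's columns.
Matching on v.vid = t.vid. A NULL in a compared column never satisfies the condition.
- v row (vid=6): matches 2 t row(s) → 2 output row(s).
- v row (vid=6): matches 2 t row(s) → 2 output row(s).
- v row (vid=2): no match → kept, t columns NULL.
- v row (vid=2): no match → kept, t columns NULL.
- v row (vid=6): matches 2 t row(s) → 2 output row(s).
- v row (vid=NULL): no match → kept, t columns NULL.
- v row (vid=9): matches 1 t row(s) → 1 output row(s).
- plus 6 unmatched t row(s), each kept with NULL v columns.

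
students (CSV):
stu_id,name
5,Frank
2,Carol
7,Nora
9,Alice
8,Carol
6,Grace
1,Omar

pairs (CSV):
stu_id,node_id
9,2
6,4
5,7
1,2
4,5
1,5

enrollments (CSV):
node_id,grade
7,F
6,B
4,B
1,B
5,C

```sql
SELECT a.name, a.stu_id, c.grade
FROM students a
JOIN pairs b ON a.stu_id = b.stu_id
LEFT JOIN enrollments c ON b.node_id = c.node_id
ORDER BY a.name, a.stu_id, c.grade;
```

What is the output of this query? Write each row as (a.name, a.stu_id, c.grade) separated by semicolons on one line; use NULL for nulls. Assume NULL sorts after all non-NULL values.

(Alice, 9, NULL); (Frank, 5, F); (Grace, 6, B); (Omar, 1, C); (Omar, 1, NULL)

Evaluate left to right. First `students a INNER JOIN pairs b` on stu_id: 5 row(s).
Then LEFT JOIN `enrollments c` on node_id: each of those 5 rows is kept; rows whose b.node_id has no match in c get NULL for c's columns.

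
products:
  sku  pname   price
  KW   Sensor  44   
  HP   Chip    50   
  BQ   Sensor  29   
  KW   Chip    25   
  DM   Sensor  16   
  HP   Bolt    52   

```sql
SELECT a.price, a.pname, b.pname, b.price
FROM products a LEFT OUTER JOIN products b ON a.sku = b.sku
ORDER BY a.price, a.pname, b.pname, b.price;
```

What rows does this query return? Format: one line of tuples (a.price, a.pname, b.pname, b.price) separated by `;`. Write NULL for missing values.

(16, Sensor, Sensor, 16); (25, Chip, Chip, 25); (25, Chip, Sensor, 44); (29, Sensor, Sensor, 29); (44, Sensor, Chip, 25); (44, Sensor, Sensor, 44); (50, Chip, Bolt, 52); (50, Chip, Chip, 50); (52, Bolt, Bolt, 52); (52, Bolt, Chip, 50)

LEFT JOIN keeps every row from `products a`; unmatched rows get NULL for `products b`'s columns.
Matching on a.sku = b.sku.
- a[0] sku=KW → 2 match(es) in b → 2 row(s).
- a[1] sku=HP → 2 match(es) in b → 2 row(s).
- a[2] sku=BQ → 1 match(es) in b → 1 row(s).
- a[3] sku=KW → 2 match(es) in b → 2 row(s).
- a[4] sku=DM → 1 match(es) in b → 1 row(s).
- a[5] sku=HP → 2 match(es) in b → 2 row(s).
After projecting and ordering:
a.price | a.pname | b.pname | b.price
16 | Sensor | Sensor | 16
25 | Chip | Chip | 25
25 | Chip | Sensor | 44
29 | Sensor | Sensor | 29
44 | Sensor | Chip | 25
44 | Sensor | Sensor | 44
50 | Chip | Bolt | 52
50 | Chip | Chip | 50
52 | Bolt | Bolt | 52
52 | Bolt | Chip | 50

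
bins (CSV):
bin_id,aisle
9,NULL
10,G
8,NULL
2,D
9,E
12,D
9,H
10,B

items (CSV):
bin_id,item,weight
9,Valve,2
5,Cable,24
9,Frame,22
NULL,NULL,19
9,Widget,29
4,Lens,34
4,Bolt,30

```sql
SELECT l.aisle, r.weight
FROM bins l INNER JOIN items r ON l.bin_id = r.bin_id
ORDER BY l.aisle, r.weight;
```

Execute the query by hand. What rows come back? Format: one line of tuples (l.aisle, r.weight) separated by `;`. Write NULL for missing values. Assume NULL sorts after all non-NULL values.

INNER JOIN keeps only pairs where the ON condition holds.
Matching on l.bin_id = r.bin_id. A NULL in a compared column never satisfies the condition.
Matched pairs: 9.

(E, 2); (E, 22); (E, 29); (H, 2); (H, 22); (H, 29); (NULL, 2); (NULL, 22); (NULL, 29)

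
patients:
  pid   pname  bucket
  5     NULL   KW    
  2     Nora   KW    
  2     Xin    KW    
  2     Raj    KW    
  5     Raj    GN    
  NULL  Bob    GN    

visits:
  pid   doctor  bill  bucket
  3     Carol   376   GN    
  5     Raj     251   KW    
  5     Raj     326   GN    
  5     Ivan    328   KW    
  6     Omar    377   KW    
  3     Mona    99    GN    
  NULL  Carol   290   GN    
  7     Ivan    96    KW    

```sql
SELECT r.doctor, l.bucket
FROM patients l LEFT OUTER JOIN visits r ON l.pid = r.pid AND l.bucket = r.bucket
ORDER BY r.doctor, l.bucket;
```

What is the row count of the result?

LEFT JOIN keeps every row from `patients`; unmatched rows get NULL for `visits`'s columns.
Matching on l.pid = r.pid AND l.bucket = r.bucket. A NULL in a compared column never satisfies the condition.
- l[0] pid=5, bucket=KW → 2 match(es) in r → 2 row(s).
- l[1] pid=2, bucket=KW → no match; kept with NULLs on the r side.
- l[2] pid=2, bucket=KW → no match; kept with NULLs on the r side.
- l[3] pid=2, bucket=KW → no match; kept with NULLs on the r side.
- l[4] pid=5, bucket=GN → 1 match(es) in r → 1 row(s).
- l[5] pid=NULL, bucket=GN → no match; kept with NULLs on the r side.
Total: 3 matched + 4 padded = 7 rows.

7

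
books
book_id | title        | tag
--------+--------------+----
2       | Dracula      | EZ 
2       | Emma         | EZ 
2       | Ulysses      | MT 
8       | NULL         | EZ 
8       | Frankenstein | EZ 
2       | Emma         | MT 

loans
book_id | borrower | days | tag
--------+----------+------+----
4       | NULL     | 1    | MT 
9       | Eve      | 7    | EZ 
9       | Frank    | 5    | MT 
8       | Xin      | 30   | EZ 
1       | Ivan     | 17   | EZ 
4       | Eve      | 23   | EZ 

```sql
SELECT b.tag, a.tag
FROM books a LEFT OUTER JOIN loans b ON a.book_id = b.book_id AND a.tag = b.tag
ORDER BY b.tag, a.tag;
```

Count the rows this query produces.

LEFT JOIN keeps every row from `books`; unmatched rows get NULL for `loans`'s columns.
Matching on a.book_id = b.book_id AND a.tag = b.tag.
- a[0] book_id=2, tag=EZ → no match; kept with NULLs on the b side.
- a[1] book_id=2, tag=EZ → no match; kept with NULLs on the b side.
- a[2] book_id=2, tag=MT → no match; kept with NULLs on the b side.
- a[3] book_id=8, tag=EZ → 1 match(es) in b → 1 row(s).
- a[4] book_id=8, tag=EZ → 1 match(es) in b → 1 row(s).
- a[5] book_id=2, tag=MT → no match; kept with NULLs on the b side.
Total: 2 matched + 4 padded = 6 rows.

6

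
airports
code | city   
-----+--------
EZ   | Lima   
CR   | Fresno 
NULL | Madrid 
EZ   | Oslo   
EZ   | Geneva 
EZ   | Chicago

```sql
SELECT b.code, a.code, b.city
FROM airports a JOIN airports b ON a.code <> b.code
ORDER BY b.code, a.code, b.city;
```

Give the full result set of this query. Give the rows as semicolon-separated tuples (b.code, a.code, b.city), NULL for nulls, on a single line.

(CR, EZ, Fresno); (CR, EZ, Fresno); (CR, EZ, Fresno); (CR, EZ, Fresno); (EZ, CR, Chicago); (EZ, CR, Geneva); (EZ, CR, Lima); (EZ, CR, Oslo)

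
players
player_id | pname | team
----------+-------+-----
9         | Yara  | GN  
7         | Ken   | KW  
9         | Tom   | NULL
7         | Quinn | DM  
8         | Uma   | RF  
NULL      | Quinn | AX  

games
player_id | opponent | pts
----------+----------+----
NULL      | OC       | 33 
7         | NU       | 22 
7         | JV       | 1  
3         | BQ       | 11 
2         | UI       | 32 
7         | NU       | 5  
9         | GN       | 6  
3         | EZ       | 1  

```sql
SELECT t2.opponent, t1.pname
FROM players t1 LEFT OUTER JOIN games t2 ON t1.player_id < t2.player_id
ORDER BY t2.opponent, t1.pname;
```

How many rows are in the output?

LEFT JOIN keeps every row from `players`; unmatched rows get NULL for `games`'s columns.
Matching on t1.player_id < t2.player_id. A NULL in a compared column never satisfies the condition.
- t1[0] player_id=9 → no match; kept with NULLs on the t2 side.
- t1[1] player_id=7 → 1 match(es) in t2 → 1 row(s).
- t1[2] player_id=9 → no match; kept with NULLs on the t2 side.
- t1[3] player_id=7 → 1 match(es) in t2 → 1 row(s).
- t1[4] player_id=8 → 1 match(es) in t2 → 1 row(s).
- t1[5] player_id=NULL → no match; kept with NULLs on the t2 side.
Total: 3 matched + 3 padded = 6 rows.

6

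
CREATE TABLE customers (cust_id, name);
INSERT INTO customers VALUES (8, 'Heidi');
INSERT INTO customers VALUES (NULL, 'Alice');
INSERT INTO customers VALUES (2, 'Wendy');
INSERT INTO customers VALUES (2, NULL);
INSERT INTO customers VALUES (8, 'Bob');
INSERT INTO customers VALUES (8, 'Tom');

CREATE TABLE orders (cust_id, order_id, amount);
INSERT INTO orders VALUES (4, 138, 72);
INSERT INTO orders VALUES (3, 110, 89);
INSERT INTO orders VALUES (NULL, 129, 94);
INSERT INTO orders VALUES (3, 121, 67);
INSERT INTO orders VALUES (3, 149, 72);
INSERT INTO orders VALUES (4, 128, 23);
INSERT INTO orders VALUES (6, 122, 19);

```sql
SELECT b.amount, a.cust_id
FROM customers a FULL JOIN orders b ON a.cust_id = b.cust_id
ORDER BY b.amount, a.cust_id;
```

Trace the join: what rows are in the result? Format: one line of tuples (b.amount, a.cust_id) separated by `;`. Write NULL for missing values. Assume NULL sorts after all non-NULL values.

(19, NULL); (23, NULL); (67, NULL); (72, NULL); (72, NULL); (89, NULL); (94, NULL); (NULL, 2); (NULL, 2); (NULL, 8); (NULL, 8); (NULL, 8); (NULL, NULL)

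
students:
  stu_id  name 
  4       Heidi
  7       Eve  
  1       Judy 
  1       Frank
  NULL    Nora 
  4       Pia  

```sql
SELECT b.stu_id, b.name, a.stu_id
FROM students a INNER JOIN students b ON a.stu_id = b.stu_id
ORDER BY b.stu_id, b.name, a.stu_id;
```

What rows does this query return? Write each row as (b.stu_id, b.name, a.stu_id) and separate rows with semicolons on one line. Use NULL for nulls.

(1, Frank, 1); (1, Frank, 1); (1, Judy, 1); (1, Judy, 1); (4, Heidi, 4); (4, Heidi, 4); (4, Pia, 4); (4, Pia, 4); (7, Eve, 7)

INNER JOIN keeps only pairs where the ON condition holds.
Matching on a.stu_id = b.stu_id. A NULL in a compared column never satisfies the condition.
- stu_id=4: 2 matching b row(s), so 2 row(s) emitted.
- stu_id=7: 1 matching b row(s), so 1 row(s) emitted.
- stu_id=1: 2 matching b row(s), so 2 row(s) emitted.
- stu_id=1: 2 matching b row(s), so 2 row(s) emitted.
- stu_id=NULL: no matching b row, dropped.
- stu_id=4: 2 matching b row(s), so 2 row(s) emitted.
After projecting and ordering:
b.stu_id | b.name | a.stu_id
1 | Frank | 1
1 | Frank | 1
1 | Judy | 1
1 | Judy | 1
4 | Heidi | 4
4 | Heidi | 4
4 | Pia | 4
4 | Pia | 4
7 | Eve | 7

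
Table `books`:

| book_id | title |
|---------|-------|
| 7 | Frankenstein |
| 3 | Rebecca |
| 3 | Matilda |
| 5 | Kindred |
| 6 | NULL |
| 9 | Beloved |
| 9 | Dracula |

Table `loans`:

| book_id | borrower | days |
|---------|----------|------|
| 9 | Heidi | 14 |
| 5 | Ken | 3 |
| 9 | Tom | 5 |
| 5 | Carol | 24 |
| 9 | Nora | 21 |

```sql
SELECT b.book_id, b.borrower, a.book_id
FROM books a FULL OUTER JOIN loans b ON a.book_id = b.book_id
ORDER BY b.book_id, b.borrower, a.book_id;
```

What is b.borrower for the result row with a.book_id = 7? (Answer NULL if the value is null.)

NULL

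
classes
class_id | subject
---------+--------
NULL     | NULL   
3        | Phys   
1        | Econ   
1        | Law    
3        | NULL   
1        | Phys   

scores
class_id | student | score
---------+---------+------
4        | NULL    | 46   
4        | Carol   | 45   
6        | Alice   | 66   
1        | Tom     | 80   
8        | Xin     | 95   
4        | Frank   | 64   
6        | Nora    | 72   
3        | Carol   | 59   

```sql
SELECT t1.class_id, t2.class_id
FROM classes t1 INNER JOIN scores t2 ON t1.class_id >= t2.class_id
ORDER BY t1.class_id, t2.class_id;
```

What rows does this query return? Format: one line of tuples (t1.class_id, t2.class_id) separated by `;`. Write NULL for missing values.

(1, 1); (1, 1); (1, 1); (3, 1); (3, 1); (3, 3); (3, 3)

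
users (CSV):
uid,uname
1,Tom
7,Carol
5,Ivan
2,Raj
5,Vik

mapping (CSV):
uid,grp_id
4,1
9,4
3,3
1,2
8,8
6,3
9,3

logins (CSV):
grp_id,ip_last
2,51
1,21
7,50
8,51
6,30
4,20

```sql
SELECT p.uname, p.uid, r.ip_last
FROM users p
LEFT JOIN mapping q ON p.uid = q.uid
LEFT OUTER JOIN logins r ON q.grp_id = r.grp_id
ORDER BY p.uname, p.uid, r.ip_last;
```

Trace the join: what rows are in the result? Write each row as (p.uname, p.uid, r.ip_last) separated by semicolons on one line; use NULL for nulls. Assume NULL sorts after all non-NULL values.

(Carol, 7, NULL); (Ivan, 5, NULL); (Raj, 2, NULL); (Tom, 1, 51); (Vik, 5, NULL)

Joins associate left-to-right: users LEFT JOIN mapping on uid gives 5 intermediate row(s).
Then LEFT JOIN `logins r` on grp_id: each of those 5 rows is kept; rows whose q.grp_id has no match in r get NULL for r's columns.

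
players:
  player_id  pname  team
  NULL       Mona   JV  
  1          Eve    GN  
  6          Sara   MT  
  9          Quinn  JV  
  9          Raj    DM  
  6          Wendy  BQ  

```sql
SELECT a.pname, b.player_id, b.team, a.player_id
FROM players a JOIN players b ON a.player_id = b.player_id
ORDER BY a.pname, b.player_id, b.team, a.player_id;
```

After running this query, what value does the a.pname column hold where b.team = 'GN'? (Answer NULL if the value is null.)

INNER JOIN keeps only pairs where the ON condition holds.
Matching on a.player_id = b.player_id. A NULL in a compared column never satisfies the condition.
Matched pairs: 9.

Eve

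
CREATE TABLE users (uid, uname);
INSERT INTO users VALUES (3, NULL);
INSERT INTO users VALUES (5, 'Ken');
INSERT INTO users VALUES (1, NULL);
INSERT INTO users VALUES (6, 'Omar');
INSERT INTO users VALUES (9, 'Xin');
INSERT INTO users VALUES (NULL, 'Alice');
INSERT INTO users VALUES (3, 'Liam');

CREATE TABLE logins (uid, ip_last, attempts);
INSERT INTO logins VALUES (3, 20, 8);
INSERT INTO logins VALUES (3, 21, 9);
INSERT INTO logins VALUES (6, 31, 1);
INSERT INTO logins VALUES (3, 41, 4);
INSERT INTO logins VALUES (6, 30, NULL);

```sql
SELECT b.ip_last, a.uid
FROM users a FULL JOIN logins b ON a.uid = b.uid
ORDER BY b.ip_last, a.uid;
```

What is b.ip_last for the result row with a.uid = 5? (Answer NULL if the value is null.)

NULL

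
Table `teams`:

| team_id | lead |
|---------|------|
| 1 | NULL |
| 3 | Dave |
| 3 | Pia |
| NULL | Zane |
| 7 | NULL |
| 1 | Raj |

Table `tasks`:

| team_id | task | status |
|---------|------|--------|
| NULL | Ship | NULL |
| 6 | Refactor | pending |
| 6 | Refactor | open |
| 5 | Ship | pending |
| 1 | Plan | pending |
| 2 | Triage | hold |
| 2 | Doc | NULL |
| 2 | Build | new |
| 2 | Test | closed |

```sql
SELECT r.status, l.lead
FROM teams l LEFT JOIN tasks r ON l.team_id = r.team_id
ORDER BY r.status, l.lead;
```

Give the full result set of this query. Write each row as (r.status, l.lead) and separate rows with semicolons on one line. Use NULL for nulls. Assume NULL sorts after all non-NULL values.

(pending, Raj); (pending, NULL); (NULL, Dave); (NULL, Pia); (NULL, Zane); (NULL, NULL)

LEFT JOIN keeps every row from `teams`; unmatched rows get NULL for `tasks`'s columns.
Matching on l.team_id = r.team_id. A NULL in a compared column never satisfies the condition.
- l (team_id=1) pairs with 1 row(s) of r.
- l (team_id=3) has no partner → padded with NULL.
- l (team_id=3) has no partner → padded with NULL.
- l (team_id=NULL) has no partner → padded with NULL.
- l (team_id=7) has no partner → padded with NULL.
- l (team_id=1) pairs with 1 row(s) of r.
After projecting and ordering:
r.status | l.lead
pending | Raj
pending | NULL
NULL | Dave
NULL | Pia
NULL | Zane
NULL | NULL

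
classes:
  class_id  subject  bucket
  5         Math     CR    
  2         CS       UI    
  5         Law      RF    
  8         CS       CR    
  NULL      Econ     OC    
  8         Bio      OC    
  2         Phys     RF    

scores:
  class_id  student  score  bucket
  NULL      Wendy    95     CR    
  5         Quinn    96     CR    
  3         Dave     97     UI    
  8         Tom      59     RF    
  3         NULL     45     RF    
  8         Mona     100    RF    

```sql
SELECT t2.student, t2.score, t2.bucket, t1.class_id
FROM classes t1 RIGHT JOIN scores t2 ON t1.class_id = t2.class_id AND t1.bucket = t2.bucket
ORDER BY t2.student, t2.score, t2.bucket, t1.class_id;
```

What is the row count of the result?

6

RIGHT JOIN keeps every row from `scores`; unmatched rows get NULL for `classes`'s columns.
Matching on t1.class_id = t2.class_id AND t1.bucket = t2.bucket. A NULL in a compared column never satisfies the condition.
Matched pairs: 1; unmatched t2 rows kept: 5.
Total: 1 matched + 5 padded = 6 rows.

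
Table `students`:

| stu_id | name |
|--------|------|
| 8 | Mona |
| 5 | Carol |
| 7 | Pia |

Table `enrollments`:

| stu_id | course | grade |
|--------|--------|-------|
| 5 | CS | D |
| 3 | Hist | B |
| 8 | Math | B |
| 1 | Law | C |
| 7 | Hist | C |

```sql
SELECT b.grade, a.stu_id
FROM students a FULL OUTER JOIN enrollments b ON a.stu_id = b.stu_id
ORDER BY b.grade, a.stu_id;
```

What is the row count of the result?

FULL OUTER JOIN keeps every row from both sides; unmatched rows get NULL for the other side's columns.
Matching on a.stu_id = b.stu_id.
Matched pairs: 3; unmatched a rows kept: 0; unmatched b rows kept: 2.
Total: 3 matched + 2 padded = 5 rows.

5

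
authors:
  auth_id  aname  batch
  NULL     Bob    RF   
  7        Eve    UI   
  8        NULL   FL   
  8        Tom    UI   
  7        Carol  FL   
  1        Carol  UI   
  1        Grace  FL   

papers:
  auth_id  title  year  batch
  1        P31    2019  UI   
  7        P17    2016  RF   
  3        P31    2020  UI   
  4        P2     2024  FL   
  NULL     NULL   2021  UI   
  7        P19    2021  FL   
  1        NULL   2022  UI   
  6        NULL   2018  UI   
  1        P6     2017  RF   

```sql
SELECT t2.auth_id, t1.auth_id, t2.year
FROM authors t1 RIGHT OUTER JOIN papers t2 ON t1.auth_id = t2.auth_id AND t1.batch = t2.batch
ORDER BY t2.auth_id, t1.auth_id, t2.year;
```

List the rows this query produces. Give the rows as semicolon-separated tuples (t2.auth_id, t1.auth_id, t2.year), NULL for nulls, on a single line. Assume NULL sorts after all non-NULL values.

(1, 1, 2019); (1, 1, 2022); (1, NULL, 2017); (3, NULL, 2020); (4, NULL, 2024); (6, NULL, 2018); (7, 7, 2021); (7, NULL, 2016); (NULL, NULL, 2021)

RIGHT JOIN keeps every row from `papers`; unmatched rows get NULL for `authors`'s columns.
Matching on t1.auth_id = t2.auth_id AND t1.batch = t2.batch. A NULL in a compared column never satisfies the condition.
- t1 row (auth_id=NULL, batch=RF): no match.
- t1 row (auth_id=7, batch=UI): no match.
- t1 row (auth_id=8, batch=FL): no match.
- t1 row (auth_id=8, batch=UI): no match.
- t1 row (auth_id=7, batch=FL): matches 1 t2 row(s) → 1 output row(s).
- t1 row (auth_id=1, batch=UI): matches 2 t2 row(s) → 2 output row(s).
- t1 row (auth_id=1, batch=FL): no match.
- plus 6 unmatched t2 row(s), each kept with NULL t1 columns.
After projecting and ordering:
t2.auth_id | t1.auth_id | t2.year
1 | 1 | 2019
1 | 1 | 2022
1 | NULL | 2017
3 | NULL | 2020
4 | NULL | 2024
6 | NULL | 2018
7 | 7 | 2021
7 | NULL | 2016
NULL | NULL | 2021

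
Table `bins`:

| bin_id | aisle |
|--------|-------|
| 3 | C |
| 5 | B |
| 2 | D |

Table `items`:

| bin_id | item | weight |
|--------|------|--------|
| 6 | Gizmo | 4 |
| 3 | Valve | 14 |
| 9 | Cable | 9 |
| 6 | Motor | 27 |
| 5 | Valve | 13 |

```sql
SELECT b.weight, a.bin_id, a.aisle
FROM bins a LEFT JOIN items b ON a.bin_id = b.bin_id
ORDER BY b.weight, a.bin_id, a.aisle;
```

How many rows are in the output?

3

LEFT JOIN keeps every row from `bins`; unmatched rows get NULL for `items`'s columns.
Matching on a.bin_id = b.bin_id.
- a (bin_id=3) pairs with 1 row(s) of b.
- a (bin_id=5) pairs with 1 row(s) of b.
- a (bin_id=2) has no partner → padded with NULL.
Total: 2 matched + 1 padded = 3 rows.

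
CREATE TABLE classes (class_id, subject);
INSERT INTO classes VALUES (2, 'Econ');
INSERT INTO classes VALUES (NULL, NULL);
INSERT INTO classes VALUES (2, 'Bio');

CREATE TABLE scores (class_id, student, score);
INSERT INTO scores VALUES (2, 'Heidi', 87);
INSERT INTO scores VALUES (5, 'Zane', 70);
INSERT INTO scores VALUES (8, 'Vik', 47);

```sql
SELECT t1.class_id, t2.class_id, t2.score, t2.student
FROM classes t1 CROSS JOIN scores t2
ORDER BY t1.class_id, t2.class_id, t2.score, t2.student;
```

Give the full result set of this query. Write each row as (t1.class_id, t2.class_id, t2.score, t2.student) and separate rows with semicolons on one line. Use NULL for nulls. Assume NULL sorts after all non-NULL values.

CROSS JOIN pairs every row of `classes` with every row of `scores`: 3 × 3 = 9 rows.
After projecting and ordering:
t1.class_id | t2.class_id | t2.score | t2.student
2 | 2 | 87 | Heidi
2 | 2 | 87 | Heidi
2 | 5 | 70 | Zane
2 | 5 | 70 | Zane
2 | 8 | 47 | Vik
2 | 8 | 47 | Vik
NULL | 2 | 87 | Heidi
NULL | 5 | 70 | Zane
NULL | 8 | 47 | Vik

(2, 2, 87, Heidi); (2, 2, 87, Heidi); (2, 5, 70, Zane); (2, 5, 70, Zane); (2, 8, 47, Vik); (2, 8, 47, Vik); (NULL, 2, 87, Heidi); (NULL, 5, 70, Zane); (NULL, 8, 47, Vik)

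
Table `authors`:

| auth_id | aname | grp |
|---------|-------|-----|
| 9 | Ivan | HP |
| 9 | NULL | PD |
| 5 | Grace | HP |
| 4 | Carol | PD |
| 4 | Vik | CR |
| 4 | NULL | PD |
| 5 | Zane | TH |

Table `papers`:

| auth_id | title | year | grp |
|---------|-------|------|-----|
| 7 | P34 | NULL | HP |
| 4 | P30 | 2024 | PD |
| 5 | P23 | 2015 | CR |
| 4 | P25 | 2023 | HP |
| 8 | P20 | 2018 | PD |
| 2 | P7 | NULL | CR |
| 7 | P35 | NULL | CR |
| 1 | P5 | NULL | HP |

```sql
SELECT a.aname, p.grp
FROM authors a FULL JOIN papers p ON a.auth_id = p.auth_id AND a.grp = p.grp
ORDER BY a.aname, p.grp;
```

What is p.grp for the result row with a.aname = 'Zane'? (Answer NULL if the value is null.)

FULL OUTER JOIN keeps every row from both sides; unmatched rows get NULL for the other side's columns.
Matching on a.auth_id = p.auth_id AND a.grp = p.grp.
Matched pairs: 2; unmatched a rows kept: 5; unmatched p rows kept: 7.

NULL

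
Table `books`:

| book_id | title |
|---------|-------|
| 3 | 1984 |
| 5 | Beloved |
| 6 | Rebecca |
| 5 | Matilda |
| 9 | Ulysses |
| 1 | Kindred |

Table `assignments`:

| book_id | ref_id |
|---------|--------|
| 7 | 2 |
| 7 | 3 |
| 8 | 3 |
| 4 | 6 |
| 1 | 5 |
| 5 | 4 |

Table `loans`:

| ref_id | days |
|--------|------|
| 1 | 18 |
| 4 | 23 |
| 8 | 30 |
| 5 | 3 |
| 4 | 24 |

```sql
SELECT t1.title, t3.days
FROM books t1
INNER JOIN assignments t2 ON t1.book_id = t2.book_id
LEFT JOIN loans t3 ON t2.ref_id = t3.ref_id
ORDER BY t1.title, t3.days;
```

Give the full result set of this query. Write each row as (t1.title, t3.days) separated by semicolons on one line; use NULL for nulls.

Evaluate left to right. First `books t1 INNER JOIN assignments t2` on book_id: 3 row(s).
Then LEFT JOIN `loans t3` on ref_id: each of those 3 rows is kept; rows whose t2.ref_id has no match in t3 get NULL for t3's columns.

(Beloved, 23); (Beloved, 24); (Kindred, 3); (Matilda, 23); (Matilda, 24)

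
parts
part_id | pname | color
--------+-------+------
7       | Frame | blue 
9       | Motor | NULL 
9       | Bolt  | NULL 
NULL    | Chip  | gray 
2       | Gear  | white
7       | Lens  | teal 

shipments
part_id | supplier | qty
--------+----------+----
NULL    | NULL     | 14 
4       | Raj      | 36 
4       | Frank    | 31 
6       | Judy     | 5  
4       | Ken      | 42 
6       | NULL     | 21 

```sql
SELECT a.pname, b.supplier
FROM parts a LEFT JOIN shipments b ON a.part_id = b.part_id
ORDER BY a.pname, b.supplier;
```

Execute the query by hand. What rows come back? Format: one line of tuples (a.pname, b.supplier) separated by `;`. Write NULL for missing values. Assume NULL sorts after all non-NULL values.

(Bolt, NULL); (Chip, NULL); (Frame, NULL); (Gear, NULL); (Lens, NULL); (Motor, NULL)

LEFT JOIN keeps every row from `parts`; unmatched rows get NULL for `shipments`'s columns.
Matching on a.part_id = b.part_id. A NULL in a compared column never satisfies the condition.
- a[0] part_id=7 → no match; kept with NULLs on the b side.
- a[1] part_id=9 → no match; kept with NULLs on the b side.
- a[2] part_id=9 → no match; kept with NULLs on the b side.
- a[3] part_id=NULL → no match; kept with NULLs on the b side.
- a[4] part_id=2 → no match; kept with NULLs on the b side.
- a[5] part_id=7 → no match; kept with NULLs on the b side.
After projecting and ordering:
a.pname | b.supplier
Bolt | NULL
Chip | NULL
Frame | NULL
Gear | NULL
Lens | NULL
Motor | NULL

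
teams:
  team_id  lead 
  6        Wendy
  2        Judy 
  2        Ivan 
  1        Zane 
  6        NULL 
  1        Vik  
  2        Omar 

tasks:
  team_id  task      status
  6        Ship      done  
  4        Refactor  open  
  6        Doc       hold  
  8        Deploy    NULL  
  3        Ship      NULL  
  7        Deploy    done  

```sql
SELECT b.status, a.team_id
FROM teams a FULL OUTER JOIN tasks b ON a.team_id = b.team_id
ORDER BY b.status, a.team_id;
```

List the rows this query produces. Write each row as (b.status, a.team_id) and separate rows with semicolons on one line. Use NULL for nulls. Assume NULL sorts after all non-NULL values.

FULL OUTER JOIN keeps every row from both sides; unmatched rows get NULL for the other side's columns.
Matching on a.team_id = b.team_id.
- a row (team_id=6): matches 2 b row(s) → 2 output row(s).
- a row (team_id=2): no match → kept, b columns NULL.
- a row (team_id=2): no match → kept, b columns NULL.
- a row (team_id=1): no match → kept, b columns NULL.
- a row (team_id=6): matches 2 b row(s) → 2 output row(s).
- a row (team_id=1): no match → kept, b columns NULL.
- a row (team_id=2): no match → kept, b columns NULL.
- plus 4 unmatched b row(s), each kept with NULL a columns.

(done, 6); (done, 6); (done, NULL); (hold, 6); (hold, 6); (open, NULL); (NULL, 1); (NULL, 1); (NULL, 2); (NULL, 2); (NULL, 2); (NULL, NULL); (NULL, NULL)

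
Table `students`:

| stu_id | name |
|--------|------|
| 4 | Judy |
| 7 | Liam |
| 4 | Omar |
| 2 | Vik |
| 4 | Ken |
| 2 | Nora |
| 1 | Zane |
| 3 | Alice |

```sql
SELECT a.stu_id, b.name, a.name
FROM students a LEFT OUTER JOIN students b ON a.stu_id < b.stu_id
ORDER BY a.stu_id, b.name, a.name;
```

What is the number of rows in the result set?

25

LEFT JOIN keeps every row from `students a`; unmatched rows get NULL for `students b`'s columns.
Matching on a.stu_id < b.stu_id.
Matched pairs: 24; unmatched a rows kept: 1.
Total: 24 matched + 1 padded = 25 rows.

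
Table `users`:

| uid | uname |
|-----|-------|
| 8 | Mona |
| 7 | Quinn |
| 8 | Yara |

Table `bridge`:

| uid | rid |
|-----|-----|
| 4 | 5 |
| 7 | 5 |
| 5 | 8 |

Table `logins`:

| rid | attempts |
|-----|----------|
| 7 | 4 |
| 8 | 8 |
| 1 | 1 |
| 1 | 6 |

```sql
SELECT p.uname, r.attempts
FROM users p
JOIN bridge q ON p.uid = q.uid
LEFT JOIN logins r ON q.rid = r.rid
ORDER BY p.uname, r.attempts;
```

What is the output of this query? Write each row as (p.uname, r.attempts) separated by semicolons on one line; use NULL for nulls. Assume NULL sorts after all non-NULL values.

(Quinn, NULL)

Joins associate left-to-right: users INNER JOIN bridge on uid gives 1 intermediate row(s).
Then LEFT JOIN `logins r` on rid: each of those 1 rows is kept; rows whose q.rid has no match in r get NULL for r's columns.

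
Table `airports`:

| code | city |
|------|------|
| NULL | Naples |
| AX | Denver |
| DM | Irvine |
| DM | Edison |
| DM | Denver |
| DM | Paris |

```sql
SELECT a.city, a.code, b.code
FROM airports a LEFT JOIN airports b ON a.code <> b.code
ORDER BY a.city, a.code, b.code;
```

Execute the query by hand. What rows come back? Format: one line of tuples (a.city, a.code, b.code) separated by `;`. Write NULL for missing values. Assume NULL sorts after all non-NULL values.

LEFT JOIN keeps every row from `airports a`; unmatched rows get NULL for `airports b`'s columns.
Matching on a.code <> b.code. A NULL in a compared column never satisfies the condition.
Matched pairs: 8; unmatched a rows kept: 1.

(Denver, AX, DM); (Denver, AX, DM); (Denver, AX, DM); (Denver, AX, DM); (Denver, DM, AX); (Edison, DM, AX); (Irvine, DM, AX); (Naples, NULL, NULL); (Paris, DM, AX)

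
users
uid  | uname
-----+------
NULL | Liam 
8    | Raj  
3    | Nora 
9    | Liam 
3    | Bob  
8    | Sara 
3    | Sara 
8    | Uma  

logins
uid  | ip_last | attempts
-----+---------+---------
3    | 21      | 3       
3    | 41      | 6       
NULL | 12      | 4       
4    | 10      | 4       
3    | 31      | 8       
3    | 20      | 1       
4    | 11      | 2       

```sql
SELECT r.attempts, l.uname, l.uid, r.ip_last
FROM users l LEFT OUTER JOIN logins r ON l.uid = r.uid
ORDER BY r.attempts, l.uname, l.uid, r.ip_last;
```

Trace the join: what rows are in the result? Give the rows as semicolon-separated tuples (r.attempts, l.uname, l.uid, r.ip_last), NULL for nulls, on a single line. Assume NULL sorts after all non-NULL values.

(1, Bob, 3, 20); (1, Nora, 3, 20); (1, Sara, 3, 20); (3, Bob, 3, 21); (3, Nora, 3, 21); (3, Sara, 3, 21); (6, Bob, 3, 41); (6, Nora, 3, 41); (6, Sara, 3, 41); (8, Bob, 3, 31); (8, Nora, 3, 31); (8, Sara, 3, 31); (NULL, Liam, 9, NULL); (NULL, Liam, NULL, NULL); (NULL, Raj, 8, NULL); (NULL, Sara, 8, NULL); (NULL, Uma, 8, NULL)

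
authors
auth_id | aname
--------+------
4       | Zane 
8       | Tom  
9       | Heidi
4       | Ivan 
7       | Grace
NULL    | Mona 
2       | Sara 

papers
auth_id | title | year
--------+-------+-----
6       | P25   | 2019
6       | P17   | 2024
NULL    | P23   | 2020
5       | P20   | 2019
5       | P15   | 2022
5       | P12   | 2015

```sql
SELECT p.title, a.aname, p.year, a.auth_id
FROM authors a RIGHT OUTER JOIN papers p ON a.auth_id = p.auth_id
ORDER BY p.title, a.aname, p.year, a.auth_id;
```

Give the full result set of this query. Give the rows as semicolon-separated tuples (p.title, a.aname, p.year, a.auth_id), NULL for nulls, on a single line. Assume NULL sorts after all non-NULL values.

(P12, NULL, 2015, NULL); (P15, NULL, 2022, NULL); (P17, NULL, 2024, NULL); (P20, NULL, 2019, NULL); (P23, NULL, 2020, NULL); (P25, NULL, 2019, NULL)

RIGHT JOIN keeps every row from `papers`; unmatched rows get NULL for `authors`'s columns.
Matching on a.auth_id = p.auth_id. A NULL in a compared column never satisfies the condition.
Matched pairs: 0; unmatched p rows kept: 6.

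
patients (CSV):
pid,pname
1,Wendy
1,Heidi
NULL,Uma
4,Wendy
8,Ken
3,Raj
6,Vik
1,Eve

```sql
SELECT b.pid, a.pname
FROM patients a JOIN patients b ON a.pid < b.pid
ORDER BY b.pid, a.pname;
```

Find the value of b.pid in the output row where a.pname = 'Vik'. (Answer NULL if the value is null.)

8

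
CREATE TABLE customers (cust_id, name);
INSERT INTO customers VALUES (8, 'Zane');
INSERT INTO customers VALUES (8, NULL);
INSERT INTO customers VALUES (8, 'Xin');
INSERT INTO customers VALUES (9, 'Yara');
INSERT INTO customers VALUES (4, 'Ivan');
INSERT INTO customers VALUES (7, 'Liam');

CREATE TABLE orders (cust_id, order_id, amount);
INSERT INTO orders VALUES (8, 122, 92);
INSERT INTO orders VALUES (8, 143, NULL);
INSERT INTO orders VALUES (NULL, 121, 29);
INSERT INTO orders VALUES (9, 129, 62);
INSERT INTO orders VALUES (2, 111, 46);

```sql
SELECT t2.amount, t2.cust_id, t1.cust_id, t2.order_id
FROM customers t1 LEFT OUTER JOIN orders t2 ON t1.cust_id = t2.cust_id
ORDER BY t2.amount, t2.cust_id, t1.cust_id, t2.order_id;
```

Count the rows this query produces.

LEFT JOIN keeps every row from `customers`; unmatched rows get NULL for `orders`'s columns.
Matching on t1.cust_id = t2.cust_id. A NULL in a compared column never satisfies the condition.
Matched pairs: 7; unmatched t1 rows kept: 2.
Total: 7 matched + 2 padded = 9 rows.

9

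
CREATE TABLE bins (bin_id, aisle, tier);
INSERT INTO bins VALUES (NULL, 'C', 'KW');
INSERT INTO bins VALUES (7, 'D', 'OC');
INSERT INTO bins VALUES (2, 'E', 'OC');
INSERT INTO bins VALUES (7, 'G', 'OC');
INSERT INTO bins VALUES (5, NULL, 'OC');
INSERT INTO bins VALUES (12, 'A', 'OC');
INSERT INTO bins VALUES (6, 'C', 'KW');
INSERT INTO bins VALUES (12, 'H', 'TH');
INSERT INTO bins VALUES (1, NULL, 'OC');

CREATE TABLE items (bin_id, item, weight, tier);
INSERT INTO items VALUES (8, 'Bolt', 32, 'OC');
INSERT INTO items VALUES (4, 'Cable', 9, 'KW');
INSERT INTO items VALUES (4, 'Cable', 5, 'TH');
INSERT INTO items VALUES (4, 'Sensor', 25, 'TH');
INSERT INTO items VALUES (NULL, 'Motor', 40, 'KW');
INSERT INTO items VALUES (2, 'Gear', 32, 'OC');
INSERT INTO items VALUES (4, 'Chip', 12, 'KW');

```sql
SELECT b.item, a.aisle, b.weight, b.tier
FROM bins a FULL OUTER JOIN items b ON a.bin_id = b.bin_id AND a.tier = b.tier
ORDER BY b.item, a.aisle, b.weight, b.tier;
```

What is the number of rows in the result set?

15

FULL OUTER JOIN keeps every row from both sides; unmatched rows get NULL for the other side's columns.
Matching on a.bin_id = b.bin_id AND a.tier = b.tier. A NULL in a compared column never satisfies the condition.
Matched pairs: 1; unmatched a rows kept: 8; unmatched b rows kept: 6.
Total: 1 matched + 14 padded = 15 rows.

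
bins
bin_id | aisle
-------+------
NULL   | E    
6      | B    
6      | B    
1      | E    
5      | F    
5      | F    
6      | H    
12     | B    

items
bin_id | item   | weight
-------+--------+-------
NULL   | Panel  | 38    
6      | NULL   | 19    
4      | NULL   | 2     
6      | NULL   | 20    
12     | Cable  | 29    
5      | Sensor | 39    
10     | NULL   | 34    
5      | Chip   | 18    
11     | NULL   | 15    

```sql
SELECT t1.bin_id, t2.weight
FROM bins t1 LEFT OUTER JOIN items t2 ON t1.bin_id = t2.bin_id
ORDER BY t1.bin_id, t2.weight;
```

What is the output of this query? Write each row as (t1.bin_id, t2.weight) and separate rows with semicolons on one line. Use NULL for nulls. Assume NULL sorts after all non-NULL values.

LEFT JOIN keeps every row from `bins`; unmatched rows get NULL for `items`'s columns.
Matching on t1.bin_id = t2.bin_id. A NULL in a compared column never satisfies the condition.
- t1[0] bin_id=NULL → no match; kept with NULLs on the t2 side.
- t1[1] bin_id=6 → 2 match(es) in t2 → 2 row(s).
- t1[2] bin_id=6 → 2 match(es) in t2 → 2 row(s).
- t1[3] bin_id=1 → no match; kept with NULLs on the t2 side.
- t1[4] bin_id=5 → 2 match(es) in t2 → 2 row(s).
- t1[5] bin_id=5 → 2 match(es) in t2 → 2 row(s).
- t1[6] bin_id=6 → 2 match(es) in t2 → 2 row(s).
- t1[7] bin_id=12 → 1 match(es) in t2 → 1 row(s).

(1, NULL); (5, 18); (5, 18); (5, 39); (5, 39); (6, 19); (6, 19); (6, 19); (6, 20); (6, 20); (6, 20); (12, 29); (NULL, NULL)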